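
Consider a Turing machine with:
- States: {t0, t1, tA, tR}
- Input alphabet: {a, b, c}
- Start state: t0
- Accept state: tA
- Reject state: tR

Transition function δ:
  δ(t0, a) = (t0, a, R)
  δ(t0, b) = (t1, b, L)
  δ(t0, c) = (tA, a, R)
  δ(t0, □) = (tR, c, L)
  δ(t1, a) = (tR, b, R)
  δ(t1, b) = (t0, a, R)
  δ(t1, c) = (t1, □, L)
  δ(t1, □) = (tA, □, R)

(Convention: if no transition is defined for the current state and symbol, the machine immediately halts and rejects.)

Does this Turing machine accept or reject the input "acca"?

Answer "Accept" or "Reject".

Execution trace:
Initial: [t0]acca
Step 1: δ(t0, a) = (t0, a, R) → a[t0]cca
Step 2: δ(t0, c) = (tA, a, R) → aa[tA]ca

The machine reaches the accept state tA and halts.

Answer: Accept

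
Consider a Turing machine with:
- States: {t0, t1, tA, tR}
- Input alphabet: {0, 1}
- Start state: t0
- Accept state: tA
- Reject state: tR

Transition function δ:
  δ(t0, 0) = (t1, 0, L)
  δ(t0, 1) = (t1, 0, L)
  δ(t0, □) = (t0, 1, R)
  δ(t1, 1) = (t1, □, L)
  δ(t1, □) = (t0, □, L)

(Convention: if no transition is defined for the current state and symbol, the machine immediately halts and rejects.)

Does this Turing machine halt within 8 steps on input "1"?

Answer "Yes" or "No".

Execution trace:
Initial: [t0]1
Step 1: δ(t0, 1) = (t1, 0, L) → [t1]□0
Step 2: δ(t1, □) = (t0, □, L) → [t0]□□0
Step 3: δ(t0, □) = (t0, 1, R) → 1[t0]□0
Step 4: δ(t0, □) = (t0, 1, R) → 11[t0]0
Step 5: δ(t0, 0) = (t1, 0, L) → 1[t1]10
Step 6: δ(t1, 1) = (t1, □, L) → [t1]1□0
Step 7: δ(t1, 1) = (t1, □, L) → [t1]□□□0
Step 8: δ(t1, □) = (t0, □, L) → [t0]□□□□0

The machine has not reached a halting state after 8 steps.
The machine did not halt within the 8-step bound.

Answer: No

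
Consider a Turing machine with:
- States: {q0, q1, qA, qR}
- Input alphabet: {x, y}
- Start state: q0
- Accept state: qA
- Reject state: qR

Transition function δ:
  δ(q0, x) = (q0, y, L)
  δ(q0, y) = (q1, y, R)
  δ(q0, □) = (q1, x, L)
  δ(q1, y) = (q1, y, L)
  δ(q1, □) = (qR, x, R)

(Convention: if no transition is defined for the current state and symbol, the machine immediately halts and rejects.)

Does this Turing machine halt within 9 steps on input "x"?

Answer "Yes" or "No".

Execution trace:
Initial: [q0]x
Step 1: δ(q0, x) = (q0, y, L) → [q0]□y
Step 2: δ(q0, □) = (q1, x, L) → [q1]□xy
Step 3: δ(q1, □) = (qR, x, R) → x[qR]xy

The machine reaches the reject state qR and halts.
The machine halted after 3 steps (within the 9-step bound).

Answer: Yes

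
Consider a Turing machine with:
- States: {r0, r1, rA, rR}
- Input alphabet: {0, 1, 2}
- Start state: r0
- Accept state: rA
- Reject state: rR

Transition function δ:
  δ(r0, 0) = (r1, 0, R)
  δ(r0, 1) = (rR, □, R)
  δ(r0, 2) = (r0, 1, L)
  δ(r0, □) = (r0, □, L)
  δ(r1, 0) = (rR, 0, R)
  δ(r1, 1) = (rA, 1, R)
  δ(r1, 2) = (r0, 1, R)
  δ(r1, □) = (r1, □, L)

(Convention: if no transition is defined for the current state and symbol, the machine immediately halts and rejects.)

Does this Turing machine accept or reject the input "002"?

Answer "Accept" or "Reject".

Execution trace:
Initial: [r0]002
Step 1: δ(r0, 0) = (r1, 0, R) → 0[r1]02
Step 2: δ(r1, 0) = (rR, 0, R) → 00[rR]2

The machine reaches the reject state rR and halts.

Answer: Reject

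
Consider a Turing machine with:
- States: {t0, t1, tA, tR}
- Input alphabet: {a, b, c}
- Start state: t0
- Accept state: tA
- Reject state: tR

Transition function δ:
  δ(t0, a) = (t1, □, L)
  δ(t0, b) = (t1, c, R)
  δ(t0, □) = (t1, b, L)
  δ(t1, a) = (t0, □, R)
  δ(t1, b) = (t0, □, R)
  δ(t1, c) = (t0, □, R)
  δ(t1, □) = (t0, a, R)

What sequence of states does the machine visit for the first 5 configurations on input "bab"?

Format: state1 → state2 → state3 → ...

Execution trace:
Initial: [t0]bab
Step 1: δ(t0, b) = (t1, c, R) → c[t1]ab
Step 2: δ(t1, a) = (t0, □, R) → c□[t0]b
Step 3: δ(t0, b) = (t1, c, R) → c□c[t1]□
Step 4: δ(t1, □) = (t0, a, R) → c□ca[t0]□

State sequence: t0 → t1 → t0 → t1 → t0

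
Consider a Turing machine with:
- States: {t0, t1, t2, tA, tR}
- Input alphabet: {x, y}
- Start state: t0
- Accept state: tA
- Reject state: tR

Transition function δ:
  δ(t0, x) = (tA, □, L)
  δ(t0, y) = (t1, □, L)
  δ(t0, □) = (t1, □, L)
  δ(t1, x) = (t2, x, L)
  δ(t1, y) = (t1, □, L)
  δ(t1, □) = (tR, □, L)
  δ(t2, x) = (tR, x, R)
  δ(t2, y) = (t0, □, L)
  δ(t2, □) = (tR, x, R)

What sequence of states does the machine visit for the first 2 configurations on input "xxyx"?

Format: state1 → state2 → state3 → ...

Execution trace:
Initial: [t0]xxyx
Step 1: δ(t0, x) = (tA, □, L) → [tA]□□xyx

The machine reaches the accept state tA and halts.

State sequence: t0 → tA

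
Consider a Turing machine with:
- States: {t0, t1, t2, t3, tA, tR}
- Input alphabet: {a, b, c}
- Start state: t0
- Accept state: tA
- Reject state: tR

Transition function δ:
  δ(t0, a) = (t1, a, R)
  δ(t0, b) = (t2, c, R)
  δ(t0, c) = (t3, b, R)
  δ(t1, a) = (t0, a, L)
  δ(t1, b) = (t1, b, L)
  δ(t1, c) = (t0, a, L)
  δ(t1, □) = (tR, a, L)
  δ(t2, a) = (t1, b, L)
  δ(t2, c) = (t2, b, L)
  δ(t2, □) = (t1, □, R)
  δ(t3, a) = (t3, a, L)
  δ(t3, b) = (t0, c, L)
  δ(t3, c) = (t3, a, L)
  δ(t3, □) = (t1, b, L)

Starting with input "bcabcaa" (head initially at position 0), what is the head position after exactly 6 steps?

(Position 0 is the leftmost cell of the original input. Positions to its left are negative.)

Execution trace (head position shown):
Step 0: [t0]bcabcaa  (head at position 0)
Step 1: move right → c[t2]cabcaa  (head at position 1)
Step 2: move left → [t2]cbabcaa  (head at position 0)
Step 3: move left → [t2]□bbabcaa  (head at position -1)
Step 4: move right → □[t1]bbabcaa  (head at position 0)
Step 5: move left → [t1]□bbabcaa  (head at position -1)
Step 6: move left → [tR]□abbabcaa  (head at position -2)

After 6 steps, the head is at position -2.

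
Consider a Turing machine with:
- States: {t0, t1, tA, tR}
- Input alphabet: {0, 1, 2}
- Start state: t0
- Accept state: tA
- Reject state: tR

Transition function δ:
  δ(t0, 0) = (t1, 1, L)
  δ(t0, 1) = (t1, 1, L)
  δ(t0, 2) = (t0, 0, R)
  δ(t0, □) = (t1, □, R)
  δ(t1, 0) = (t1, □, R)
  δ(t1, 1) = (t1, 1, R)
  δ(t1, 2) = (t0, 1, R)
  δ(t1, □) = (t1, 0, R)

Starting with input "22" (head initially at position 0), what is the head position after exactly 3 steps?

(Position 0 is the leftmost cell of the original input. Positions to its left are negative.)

Execution trace (head position shown):
Step 0: [t0]22  (head at position 0)
Step 1: move right → 0[t0]2  (head at position 1)
Step 2: move right → 00[t0]□  (head at position 2)
Step 3: move right → 00□[t1]□  (head at position 3)

After 3 steps, the head is at position 3.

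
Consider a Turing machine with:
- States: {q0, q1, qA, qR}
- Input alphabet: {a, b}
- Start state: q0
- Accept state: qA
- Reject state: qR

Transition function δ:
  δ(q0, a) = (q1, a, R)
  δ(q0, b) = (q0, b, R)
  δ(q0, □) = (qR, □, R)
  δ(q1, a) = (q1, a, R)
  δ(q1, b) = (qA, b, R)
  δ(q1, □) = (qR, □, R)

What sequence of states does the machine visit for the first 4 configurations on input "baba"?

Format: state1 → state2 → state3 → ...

Execution trace:
Initial: [q0]baba
Step 1: δ(q0, b) = (q0, b, R) → b[q0]aba
Step 2: δ(q0, a) = (q1, a, R) → ba[q1]ba
Step 3: δ(q1, b) = (qA, b, R) → bab[qA]a

The machine reaches the accept state qA and halts.

State sequence: q0 → q0 → q1 → qA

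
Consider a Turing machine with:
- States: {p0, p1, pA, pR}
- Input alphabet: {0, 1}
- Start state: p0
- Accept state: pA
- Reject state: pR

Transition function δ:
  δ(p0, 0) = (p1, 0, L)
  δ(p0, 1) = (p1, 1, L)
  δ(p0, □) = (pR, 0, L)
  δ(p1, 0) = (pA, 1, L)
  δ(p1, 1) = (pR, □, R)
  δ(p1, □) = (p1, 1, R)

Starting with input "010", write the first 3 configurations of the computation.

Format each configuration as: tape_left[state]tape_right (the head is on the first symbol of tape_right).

Transitions applied:
Step 1: δ(p0, 0) = (p1, 0, L)
Step 2: δ(p1, □) = (p1, 1, R)

The first 3 configurations are:
[p0]010 ⊢ [p1]□010 ⊢ 1[p1]010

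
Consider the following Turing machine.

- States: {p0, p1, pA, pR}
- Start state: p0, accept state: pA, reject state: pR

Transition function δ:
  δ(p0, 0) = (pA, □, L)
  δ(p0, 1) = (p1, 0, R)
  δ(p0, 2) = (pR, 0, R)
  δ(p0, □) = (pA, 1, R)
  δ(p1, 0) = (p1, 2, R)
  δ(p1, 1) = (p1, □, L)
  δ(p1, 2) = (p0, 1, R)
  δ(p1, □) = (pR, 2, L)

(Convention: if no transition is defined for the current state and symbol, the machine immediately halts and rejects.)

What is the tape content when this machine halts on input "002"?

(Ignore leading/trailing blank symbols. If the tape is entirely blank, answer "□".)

Execution trace:
Initial: [p0]002
Step 1: δ(p0, 0) = (pA, □, L) → [pA]□□02

The machine reaches the accept state pA and halts.

Final tape (ignoring leading/trailing blanks): 02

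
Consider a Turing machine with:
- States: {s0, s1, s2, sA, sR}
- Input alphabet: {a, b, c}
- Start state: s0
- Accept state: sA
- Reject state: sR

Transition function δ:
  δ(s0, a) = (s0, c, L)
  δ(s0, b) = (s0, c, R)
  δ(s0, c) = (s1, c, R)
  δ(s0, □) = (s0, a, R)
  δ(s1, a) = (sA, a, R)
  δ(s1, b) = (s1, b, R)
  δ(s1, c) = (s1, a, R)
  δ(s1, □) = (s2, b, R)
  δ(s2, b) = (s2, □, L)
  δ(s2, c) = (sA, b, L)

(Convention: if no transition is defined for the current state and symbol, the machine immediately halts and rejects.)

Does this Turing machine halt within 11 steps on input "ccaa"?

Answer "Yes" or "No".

Execution trace:
Initial: [s0]ccaa
Step 1: δ(s0, c) = (s1, c, R) → c[s1]caa
Step 2: δ(s1, c) = (s1, a, R) → ca[s1]aa
Step 3: δ(s1, a) = (sA, a, R) → caa[sA]a

The machine reaches the accept state sA and halts.
The machine halted after 3 steps (within the 11-step bound).

Answer: Yes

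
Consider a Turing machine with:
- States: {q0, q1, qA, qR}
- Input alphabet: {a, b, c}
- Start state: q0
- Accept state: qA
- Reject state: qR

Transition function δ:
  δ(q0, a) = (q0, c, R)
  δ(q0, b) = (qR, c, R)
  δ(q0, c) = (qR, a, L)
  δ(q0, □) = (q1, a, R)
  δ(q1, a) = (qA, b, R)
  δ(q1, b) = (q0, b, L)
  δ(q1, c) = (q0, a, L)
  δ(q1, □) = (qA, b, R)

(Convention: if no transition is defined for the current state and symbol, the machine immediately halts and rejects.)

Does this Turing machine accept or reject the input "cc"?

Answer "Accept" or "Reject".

Execution trace:
Initial: [q0]cc
Step 1: δ(q0, c) = (qR, a, L) → [qR]□ac

The machine reaches the reject state qR and halts.

Answer: Reject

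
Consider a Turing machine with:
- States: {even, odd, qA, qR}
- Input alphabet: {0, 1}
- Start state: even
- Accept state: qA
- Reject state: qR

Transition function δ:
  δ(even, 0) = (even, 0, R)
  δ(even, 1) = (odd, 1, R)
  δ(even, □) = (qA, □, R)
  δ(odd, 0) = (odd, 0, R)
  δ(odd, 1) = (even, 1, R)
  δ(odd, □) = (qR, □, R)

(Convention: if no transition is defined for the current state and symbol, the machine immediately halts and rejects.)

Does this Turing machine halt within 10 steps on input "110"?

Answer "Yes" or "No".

Execution trace:
Initial: [even]110
Step 1: δ(even, 1) = (odd, 1, R) → 1[odd]10
Step 2: δ(odd, 1) = (even, 1, R) → 11[even]0
Step 3: δ(even, 0) = (even, 0, R) → 110[even]□
Step 4: δ(even, □) = (qA, □, R) → 110□[qA]□

The machine reaches the accept state qA and halts.
The machine halted after 4 steps (within the 10-step bound).

Answer: Yes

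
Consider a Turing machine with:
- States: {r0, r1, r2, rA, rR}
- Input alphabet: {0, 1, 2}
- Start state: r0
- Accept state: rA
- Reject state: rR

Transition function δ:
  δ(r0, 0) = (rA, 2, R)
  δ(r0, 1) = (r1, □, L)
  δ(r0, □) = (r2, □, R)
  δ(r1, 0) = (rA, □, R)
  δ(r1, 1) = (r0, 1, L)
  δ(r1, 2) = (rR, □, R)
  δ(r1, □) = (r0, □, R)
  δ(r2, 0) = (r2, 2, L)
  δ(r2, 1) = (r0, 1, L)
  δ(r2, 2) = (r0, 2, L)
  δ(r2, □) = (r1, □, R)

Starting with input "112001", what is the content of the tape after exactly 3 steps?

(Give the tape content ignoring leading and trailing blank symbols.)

Execution trace:
Initial: [r0]112001
Step 1: δ(r0, 1) = (r1, □, L) → [r1]□□12001
Step 2: δ(r1, □) = (r0, □, R) → □[r0]□12001
Step 3: δ(r0, □) = (r2, □, R) → □□[r2]12001

After 3 steps, the tape (ignoring leading/trailing blanks) is: 12001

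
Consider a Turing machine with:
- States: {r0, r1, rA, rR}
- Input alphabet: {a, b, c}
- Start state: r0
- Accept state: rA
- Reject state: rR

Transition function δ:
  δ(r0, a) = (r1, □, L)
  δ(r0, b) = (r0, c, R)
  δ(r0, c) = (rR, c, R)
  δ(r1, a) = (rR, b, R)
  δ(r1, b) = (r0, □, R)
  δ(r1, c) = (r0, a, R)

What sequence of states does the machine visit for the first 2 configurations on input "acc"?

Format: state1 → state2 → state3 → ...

Execution trace:
Initial: [r0]acc
Step 1: δ(r0, a) = (r1, □, L) → [r1]□□cc

No transition is defined for δ(r1, □). By convention the machine halts and rejects.

State sequence: r0 → r1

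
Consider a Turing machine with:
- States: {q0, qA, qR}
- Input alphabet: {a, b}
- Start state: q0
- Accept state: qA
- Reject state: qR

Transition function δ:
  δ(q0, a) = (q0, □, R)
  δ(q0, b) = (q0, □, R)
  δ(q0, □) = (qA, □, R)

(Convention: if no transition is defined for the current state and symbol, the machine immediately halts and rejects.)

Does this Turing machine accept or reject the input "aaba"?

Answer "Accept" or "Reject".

Execution trace:
Initial: [q0]aaba
Step 1: δ(q0, a) = (q0, □, R) → □[q0]aba
Step 2: δ(q0, a) = (q0, □, R) → □□[q0]ba
Step 3: δ(q0, b) = (q0, □, R) → □□□[q0]a
Step 4: δ(q0, a) = (q0, □, R) → □□□□[q0]□
Step 5: δ(q0, □) = (qA, □, R) → □□□□□[qA]□

The machine reaches the accept state qA and halts.

Answer: Accept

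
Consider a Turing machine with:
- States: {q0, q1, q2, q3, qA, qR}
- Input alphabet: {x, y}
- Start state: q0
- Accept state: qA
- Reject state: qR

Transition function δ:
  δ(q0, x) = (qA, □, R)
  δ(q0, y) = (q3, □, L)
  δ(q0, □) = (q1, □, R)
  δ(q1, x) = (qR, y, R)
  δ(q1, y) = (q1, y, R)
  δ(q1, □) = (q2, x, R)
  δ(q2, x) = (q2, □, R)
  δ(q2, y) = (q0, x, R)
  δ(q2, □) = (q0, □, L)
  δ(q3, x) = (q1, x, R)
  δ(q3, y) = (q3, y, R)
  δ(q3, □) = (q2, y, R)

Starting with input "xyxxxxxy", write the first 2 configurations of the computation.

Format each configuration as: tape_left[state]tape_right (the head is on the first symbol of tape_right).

Transitions applied:
Step 1: δ(q0, x) = (qA, □, R)

The first 2 configurations are:
[q0]xyxxxxxy ⊢ □[qA]yxxxxxy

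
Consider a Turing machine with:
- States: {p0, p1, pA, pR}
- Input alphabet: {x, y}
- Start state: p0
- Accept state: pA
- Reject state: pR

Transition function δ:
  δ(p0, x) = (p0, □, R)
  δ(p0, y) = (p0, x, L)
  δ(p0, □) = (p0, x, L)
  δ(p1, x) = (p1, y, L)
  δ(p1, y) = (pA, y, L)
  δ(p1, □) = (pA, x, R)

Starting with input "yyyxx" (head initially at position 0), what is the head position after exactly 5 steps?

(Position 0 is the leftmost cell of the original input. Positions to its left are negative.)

Execution trace (head position shown):
Step 0: [p0]yyyxx  (head at position 0)
Step 1: move left → [p0]□xyyxx  (head at position -1)
Step 2: move left → [p0]□xxyyxx  (head at position -2)
Step 3: move left → [p0]□xxxyyxx  (head at position -3)
Step 4: move left → [p0]□xxxxyyxx  (head at position -4)
Step 5: move left → [p0]□xxxxxyyxx  (head at position -5)

After 5 steps, the head is at position -5.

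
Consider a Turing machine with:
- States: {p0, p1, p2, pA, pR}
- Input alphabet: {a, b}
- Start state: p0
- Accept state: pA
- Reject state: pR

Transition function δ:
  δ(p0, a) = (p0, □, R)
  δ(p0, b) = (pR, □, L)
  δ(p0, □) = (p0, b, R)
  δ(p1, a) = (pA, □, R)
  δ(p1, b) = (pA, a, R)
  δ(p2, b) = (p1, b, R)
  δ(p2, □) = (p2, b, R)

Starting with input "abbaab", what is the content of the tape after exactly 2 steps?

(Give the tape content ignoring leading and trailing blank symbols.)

Execution trace:
Initial: [p0]abbaab
Step 1: δ(p0, a) = (p0, □, R) → □[p0]bbaab
Step 2: δ(p0, b) = (pR, □, L) → [pR]□□baab

The machine reaches the reject state pR and halts.

After 2 steps, the tape (ignoring leading/trailing blanks) is: baab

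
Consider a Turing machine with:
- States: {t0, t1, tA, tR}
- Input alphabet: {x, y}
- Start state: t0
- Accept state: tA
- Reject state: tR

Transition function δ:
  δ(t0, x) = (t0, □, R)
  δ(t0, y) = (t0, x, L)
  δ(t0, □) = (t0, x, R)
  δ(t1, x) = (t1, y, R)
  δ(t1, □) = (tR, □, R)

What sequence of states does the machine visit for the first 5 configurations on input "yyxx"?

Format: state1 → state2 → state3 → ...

Execution trace:
Initial: [t0]yyxx
Step 1: δ(t0, y) = (t0, x, L) → [t0]□xyxx
Step 2: δ(t0, □) = (t0, x, R) → x[t0]xyxx
Step 3: δ(t0, x) = (t0, □, R) → x□[t0]yxx
Step 4: δ(t0, y) = (t0, x, L) → x[t0]□xxx

State sequence: t0 → t0 → t0 → t0 → t0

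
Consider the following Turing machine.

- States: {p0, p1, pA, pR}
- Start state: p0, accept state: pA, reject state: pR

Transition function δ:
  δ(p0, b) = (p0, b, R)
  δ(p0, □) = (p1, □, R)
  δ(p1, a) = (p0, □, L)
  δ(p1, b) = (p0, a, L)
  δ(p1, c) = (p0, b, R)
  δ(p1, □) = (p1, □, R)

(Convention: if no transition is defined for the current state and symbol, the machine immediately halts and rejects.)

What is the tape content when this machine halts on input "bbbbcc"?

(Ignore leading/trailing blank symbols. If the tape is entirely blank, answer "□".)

Execution trace:
Initial: [p0]bbbbcc
Step 1: δ(p0, b) = (p0, b, R) → b[p0]bbbcc
Step 2: δ(p0, b) = (p0, b, R) → bb[p0]bbcc
Step 3: δ(p0, b) = (p0, b, R) → bbb[p0]bcc
Step 4: δ(p0, b) = (p0, b, R) → bbbb[p0]cc

No transition is defined for δ(p0, c). By convention the machine halts and rejects.

Final tape (ignoring leading/trailing blanks): bbbbcc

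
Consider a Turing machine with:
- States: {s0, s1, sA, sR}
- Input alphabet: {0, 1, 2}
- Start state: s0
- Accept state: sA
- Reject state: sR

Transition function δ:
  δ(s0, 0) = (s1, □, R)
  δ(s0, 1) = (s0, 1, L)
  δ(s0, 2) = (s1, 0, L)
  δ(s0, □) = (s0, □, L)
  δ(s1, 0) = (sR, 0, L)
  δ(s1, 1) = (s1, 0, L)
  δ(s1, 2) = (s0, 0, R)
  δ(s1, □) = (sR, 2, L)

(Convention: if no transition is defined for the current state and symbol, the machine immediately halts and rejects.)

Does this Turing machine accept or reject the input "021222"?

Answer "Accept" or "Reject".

Execution trace:
Initial: [s0]021222
Step 1: δ(s0, 0) = (s1, □, R) → □[s1]21222
Step 2: δ(s1, 2) = (s0, 0, R) → □0[s0]1222
Step 3: δ(s0, 1) = (s0, 1, L) → □[s0]01222
Step 4: δ(s0, 0) = (s1, □, R) → □□[s1]1222
Step 5: δ(s1, 1) = (s1, 0, L) → □[s1]□0222
Step 6: δ(s1, □) = (sR, 2, L) → [sR]□20222

The machine reaches the reject state sR and halts.

Answer: Reject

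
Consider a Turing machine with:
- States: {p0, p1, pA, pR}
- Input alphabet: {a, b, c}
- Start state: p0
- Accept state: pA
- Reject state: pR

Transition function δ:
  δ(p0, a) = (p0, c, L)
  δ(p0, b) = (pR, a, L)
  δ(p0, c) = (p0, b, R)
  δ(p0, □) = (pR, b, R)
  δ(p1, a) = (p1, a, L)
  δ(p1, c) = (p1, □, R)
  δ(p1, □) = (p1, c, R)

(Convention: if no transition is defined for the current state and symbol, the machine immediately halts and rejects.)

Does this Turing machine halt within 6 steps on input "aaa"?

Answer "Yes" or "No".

Execution trace:
Initial: [p0]aaa
Step 1: δ(p0, a) = (p0, c, L) → [p0]□caa
Step 2: δ(p0, □) = (pR, b, R) → b[pR]caa

The machine reaches the reject state pR and halts.
The machine halted after 2 steps (within the 6-step bound).

Answer: Yes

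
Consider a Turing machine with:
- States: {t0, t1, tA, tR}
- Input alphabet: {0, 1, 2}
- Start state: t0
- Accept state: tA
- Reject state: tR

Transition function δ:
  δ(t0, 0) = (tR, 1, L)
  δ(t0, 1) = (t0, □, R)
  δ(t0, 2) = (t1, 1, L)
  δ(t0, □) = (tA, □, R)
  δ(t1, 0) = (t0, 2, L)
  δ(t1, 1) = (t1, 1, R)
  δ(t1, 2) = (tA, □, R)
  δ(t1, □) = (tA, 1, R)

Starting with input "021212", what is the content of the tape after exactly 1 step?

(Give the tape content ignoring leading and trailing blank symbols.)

Execution trace:
Initial: [t0]021212
Step 1: δ(t0, 0) = (tR, 1, L) → [tR]□121212

The machine reaches the reject state tR and halts.

After 1 step, the tape (ignoring leading/trailing blanks) is: 121212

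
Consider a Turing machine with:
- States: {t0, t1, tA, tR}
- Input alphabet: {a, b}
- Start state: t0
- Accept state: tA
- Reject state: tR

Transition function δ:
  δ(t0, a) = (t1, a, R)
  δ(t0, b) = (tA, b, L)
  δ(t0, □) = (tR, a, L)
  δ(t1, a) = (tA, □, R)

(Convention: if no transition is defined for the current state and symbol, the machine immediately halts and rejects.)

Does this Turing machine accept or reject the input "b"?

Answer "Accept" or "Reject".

Execution trace:
Initial: [t0]b
Step 1: δ(t0, b) = (tA, b, L) → [tA]□b

The machine reaches the accept state tA and halts.

Answer: Accept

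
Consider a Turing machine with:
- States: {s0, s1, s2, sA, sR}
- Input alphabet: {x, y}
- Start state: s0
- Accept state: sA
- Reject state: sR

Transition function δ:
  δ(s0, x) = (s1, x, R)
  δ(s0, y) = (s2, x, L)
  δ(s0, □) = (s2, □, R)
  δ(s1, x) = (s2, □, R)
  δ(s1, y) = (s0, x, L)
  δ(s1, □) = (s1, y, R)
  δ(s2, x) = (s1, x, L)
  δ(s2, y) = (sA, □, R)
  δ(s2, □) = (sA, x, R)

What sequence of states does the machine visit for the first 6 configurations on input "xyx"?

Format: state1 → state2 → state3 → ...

Execution trace:
Initial: [s0]xyx
Step 1: δ(s0, x) = (s1, x, R) → x[s1]yx
Step 2: δ(s1, y) = (s0, x, L) → [s0]xxx
Step 3: δ(s0, x) = (s1, x, R) → x[s1]xx
Step 4: δ(s1, x) = (s2, □, R) → x□[s2]x
Step 5: δ(s2, x) = (s1, x, L) → x[s1]□x

State sequence: s0 → s1 → s0 → s1 → s2 → s1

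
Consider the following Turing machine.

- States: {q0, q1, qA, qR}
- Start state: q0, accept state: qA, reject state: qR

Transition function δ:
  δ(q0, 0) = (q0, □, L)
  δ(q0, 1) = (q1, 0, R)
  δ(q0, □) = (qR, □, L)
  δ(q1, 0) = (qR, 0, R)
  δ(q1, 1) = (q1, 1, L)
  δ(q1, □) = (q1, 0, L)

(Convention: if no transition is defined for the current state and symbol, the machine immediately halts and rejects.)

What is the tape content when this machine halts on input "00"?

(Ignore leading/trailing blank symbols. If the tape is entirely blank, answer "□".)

Execution trace:
Initial: [q0]00
Step 1: δ(q0, 0) = (q0, □, L) → [q0]□□0
Step 2: δ(q0, □) = (qR, □, L) → [qR]□□□0

The machine reaches the reject state qR and halts.

Final tape (ignoring leading/trailing blanks): 0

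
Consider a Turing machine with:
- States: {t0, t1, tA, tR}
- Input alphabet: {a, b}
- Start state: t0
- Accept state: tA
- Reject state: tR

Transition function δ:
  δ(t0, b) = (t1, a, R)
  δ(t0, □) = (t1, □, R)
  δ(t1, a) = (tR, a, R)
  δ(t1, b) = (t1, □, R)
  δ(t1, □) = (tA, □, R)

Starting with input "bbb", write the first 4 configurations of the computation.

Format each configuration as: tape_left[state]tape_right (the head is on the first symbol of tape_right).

Transitions applied:
Step 1: δ(t0, b) = (t1, a, R)
Step 2: δ(t1, b) = (t1, □, R)
Step 3: δ(t1, b) = (t1, □, R)

The first 4 configurations are:
[t0]bbb ⊢ a[t1]bb ⊢ a□[t1]b ⊢ a□□[t1]□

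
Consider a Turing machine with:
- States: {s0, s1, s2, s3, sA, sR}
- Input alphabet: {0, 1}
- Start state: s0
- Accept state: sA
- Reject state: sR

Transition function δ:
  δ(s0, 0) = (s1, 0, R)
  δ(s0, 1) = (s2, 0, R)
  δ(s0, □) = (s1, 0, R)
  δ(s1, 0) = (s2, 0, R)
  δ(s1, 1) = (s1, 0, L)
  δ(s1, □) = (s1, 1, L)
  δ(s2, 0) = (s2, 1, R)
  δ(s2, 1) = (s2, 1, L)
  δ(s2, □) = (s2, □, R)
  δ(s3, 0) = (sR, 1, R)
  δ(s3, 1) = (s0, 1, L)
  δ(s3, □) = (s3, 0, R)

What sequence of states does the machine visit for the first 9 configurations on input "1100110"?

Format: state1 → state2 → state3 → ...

Execution trace:
Initial: [s0]1100110
Step 1: δ(s0, 1) = (s2, 0, R) → 0[s2]100110
Step 2: δ(s2, 1) = (s2, 1, L) → [s2]0100110
Step 3: δ(s2, 0) = (s2, 1, R) → 1[s2]100110
Step 4: δ(s2, 1) = (s2, 1, L) → [s2]1100110
Step 5: δ(s2, 1) = (s2, 1, L) → [s2]□1100110
Step 6: δ(s2, □) = (s2, □, R) → □[s2]1100110
Step 7: δ(s2, 1) = (s2, 1, L) → [s2]□1100110
Step 8: δ(s2, □) = (s2, □, R) → □[s2]1100110

State sequence: s0 → s2 → s2 → s2 → s2 → s2 → s2 → s2 → s2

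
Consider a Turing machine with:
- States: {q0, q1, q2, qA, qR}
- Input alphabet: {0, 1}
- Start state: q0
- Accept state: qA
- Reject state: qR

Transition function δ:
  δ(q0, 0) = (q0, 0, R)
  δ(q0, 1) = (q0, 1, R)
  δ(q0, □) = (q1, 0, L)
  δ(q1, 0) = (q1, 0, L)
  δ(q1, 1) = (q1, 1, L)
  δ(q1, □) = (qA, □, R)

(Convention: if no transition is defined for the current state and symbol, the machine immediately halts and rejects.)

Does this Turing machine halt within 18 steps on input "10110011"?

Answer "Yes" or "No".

Execution trace:
Initial: [q0]10110011
Step 1: δ(q0, 1) = (q0, 1, R) → 1[q0]0110011
Step 2: δ(q0, 0) = (q0, 0, R) → 10[q0]110011
Step 3: δ(q0, 1) = (q0, 1, R) → 101[q0]10011
Step 4: δ(q0, 1) = (q0, 1, R) → 1011[q0]0011
Step 5: δ(q0, 0) = (q0, 0, R) → 10110[q0]011
Step 6: δ(q0, 0) = (q0, 0, R) → 101100[q0]11
Step 7: δ(q0, 1) = (q0, 1, R) → 1011001[q0]1
Step 8: δ(q0, 1) = (q0, 1, R) → 10110011[q0]□
Step 9: δ(q0, □) = (q1, 0, L) → 1011001[q1]10
Step 10: δ(q1, 1) = (q1, 1, L) → 101100[q1]110
Step 11: δ(q1, 1) = (q1, 1, L) → 10110[q1]0110
Step 12: δ(q1, 0) = (q1, 0, L) → 1011[q1]00110
Step 13: δ(q1, 0) = (q1, 0, L) → 101[q1]100110
Step 14: δ(q1, 1) = (q1, 1, L) → 10[q1]1100110
Step 15: δ(q1, 1) = (q1, 1, L) → 1[q1]01100110
Step 16: δ(q1, 0) = (q1, 0, L) → [q1]101100110
Step 17: δ(q1, 1) = (q1, 1, L) → [q1]□101100110
Step 18: δ(q1, □) = (qA, □, R) → □[qA]101100110

The machine reaches the accept state qA and halts.
The machine halted after 18 steps (within the 18-step bound).

Answer: Yes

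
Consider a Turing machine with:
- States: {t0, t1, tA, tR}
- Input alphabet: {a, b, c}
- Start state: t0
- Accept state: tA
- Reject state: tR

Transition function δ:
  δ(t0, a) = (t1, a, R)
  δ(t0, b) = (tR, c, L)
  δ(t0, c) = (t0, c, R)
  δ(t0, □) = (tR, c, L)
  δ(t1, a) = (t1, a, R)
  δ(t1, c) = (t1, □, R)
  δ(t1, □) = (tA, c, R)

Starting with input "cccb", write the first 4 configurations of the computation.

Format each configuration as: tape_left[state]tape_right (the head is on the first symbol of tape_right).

Transitions applied:
Step 1: δ(t0, c) = (t0, c, R)
Step 2: δ(t0, c) = (t0, c, R)
Step 3: δ(t0, c) = (t0, c, R)

The first 4 configurations are:
[t0]cccb ⊢ c[t0]ccb ⊢ cc[t0]cb ⊢ ccc[t0]b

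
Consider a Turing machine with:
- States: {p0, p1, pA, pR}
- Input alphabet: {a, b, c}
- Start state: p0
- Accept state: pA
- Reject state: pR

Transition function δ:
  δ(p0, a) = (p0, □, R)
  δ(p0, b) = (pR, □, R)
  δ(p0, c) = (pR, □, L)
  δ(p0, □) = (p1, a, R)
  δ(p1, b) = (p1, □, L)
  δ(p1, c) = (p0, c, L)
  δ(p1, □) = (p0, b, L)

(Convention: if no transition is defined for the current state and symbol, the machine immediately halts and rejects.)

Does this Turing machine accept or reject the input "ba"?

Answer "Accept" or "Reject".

Execution trace:
Initial: [p0]ba
Step 1: δ(p0, b) = (pR, □, R) → □[pR]a

The machine reaches the reject state pR and halts.

Answer: Reject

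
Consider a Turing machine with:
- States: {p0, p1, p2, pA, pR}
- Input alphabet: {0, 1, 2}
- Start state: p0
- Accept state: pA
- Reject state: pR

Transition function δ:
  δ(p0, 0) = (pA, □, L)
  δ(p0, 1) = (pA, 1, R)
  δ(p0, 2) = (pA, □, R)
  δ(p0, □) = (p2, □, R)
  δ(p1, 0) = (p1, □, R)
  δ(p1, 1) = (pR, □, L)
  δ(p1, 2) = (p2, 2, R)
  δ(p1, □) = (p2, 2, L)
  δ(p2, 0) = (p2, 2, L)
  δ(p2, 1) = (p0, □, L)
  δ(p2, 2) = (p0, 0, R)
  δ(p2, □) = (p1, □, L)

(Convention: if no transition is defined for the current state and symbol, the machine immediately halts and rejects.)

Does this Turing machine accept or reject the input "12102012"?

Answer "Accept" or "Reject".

Execution trace:
Initial: [p0]12102012
Step 1: δ(p0, 1) = (pA, 1, R) → 1[pA]2102012

The machine reaches the accept state pA and halts.

Answer: Accept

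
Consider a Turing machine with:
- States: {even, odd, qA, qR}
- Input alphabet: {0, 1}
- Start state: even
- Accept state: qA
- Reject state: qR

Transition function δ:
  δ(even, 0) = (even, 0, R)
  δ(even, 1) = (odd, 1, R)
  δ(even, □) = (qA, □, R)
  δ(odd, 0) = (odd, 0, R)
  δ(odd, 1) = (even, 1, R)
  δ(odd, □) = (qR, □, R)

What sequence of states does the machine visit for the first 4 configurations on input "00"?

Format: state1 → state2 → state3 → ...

Execution trace:
Initial: [even]00
Step 1: δ(even, 0) = (even, 0, R) → 0[even]0
Step 2: δ(even, 0) = (even, 0, R) → 00[even]□
Step 3: δ(even, □) = (qA, □, R) → 00□[qA]□

The machine reaches the accept state qA and halts.

State sequence: even → even → even → qA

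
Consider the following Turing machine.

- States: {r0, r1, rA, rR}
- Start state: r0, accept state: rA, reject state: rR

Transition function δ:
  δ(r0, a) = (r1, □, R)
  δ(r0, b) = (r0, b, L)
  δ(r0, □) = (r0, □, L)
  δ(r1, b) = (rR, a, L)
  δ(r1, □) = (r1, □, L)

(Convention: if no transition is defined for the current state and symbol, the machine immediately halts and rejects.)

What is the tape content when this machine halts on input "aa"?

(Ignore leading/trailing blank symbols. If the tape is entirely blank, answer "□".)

Execution trace:
Initial: [r0]aa
Step 1: δ(r0, a) = (r1, □, R) → □[r1]a

No transition is defined for δ(r1, a). By convention the machine halts and rejects.

Final tape (ignoring leading/trailing blanks): a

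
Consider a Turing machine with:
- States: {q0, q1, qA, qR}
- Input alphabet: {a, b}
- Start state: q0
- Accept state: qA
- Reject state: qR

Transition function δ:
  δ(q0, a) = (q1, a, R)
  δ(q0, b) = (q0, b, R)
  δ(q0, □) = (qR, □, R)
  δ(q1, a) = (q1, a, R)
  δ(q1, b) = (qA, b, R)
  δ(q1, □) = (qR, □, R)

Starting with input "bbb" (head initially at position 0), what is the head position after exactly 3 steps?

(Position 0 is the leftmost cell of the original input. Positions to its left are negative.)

Execution trace (head position shown):
Step 0: [q0]bbb  (head at position 0)
Step 1: move right → b[q0]bb  (head at position 1)
Step 2: move right → bb[q0]b  (head at position 2)
Step 3: move right → bbb[q0]□  (head at position 3)

After 3 steps, the head is at position 3.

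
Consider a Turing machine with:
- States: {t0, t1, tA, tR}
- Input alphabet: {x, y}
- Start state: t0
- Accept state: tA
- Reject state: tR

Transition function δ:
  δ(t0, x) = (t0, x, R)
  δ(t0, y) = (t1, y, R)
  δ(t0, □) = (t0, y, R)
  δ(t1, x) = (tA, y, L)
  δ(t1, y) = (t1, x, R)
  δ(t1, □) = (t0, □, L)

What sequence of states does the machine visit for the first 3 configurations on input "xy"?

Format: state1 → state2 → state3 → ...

Execution trace:
Initial: [t0]xy
Step 1: δ(t0, x) = (t0, x, R) → x[t0]y
Step 2: δ(t0, y) = (t1, y, R) → xy[t1]□

State sequence: t0 → t0 → t1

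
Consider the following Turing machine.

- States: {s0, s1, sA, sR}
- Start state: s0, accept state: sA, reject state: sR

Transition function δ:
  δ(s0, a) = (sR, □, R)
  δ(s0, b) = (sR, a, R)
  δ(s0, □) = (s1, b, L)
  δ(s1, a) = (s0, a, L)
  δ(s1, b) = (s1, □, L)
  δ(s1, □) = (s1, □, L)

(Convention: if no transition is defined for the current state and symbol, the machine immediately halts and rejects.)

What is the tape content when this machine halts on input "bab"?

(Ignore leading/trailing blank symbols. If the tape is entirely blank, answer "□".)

Execution trace:
Initial: [s0]bab
Step 1: δ(s0, b) = (sR, a, R) → a[sR]ab

The machine reaches the reject state sR and halts.

Final tape (ignoring leading/trailing blanks): aab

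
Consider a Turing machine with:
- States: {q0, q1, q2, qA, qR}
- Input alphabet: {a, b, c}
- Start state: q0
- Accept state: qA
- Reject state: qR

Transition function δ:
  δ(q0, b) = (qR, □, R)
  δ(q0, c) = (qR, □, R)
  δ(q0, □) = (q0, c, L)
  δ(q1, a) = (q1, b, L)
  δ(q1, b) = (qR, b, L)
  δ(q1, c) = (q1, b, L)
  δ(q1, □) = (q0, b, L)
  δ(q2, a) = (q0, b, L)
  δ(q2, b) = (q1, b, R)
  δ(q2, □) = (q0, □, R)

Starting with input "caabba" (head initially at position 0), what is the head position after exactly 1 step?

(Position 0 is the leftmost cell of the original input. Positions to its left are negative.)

Execution trace (head position shown):
Step 0: [q0]caabba  (head at position 0)
Step 1: move right → □[qR]aabba  (head at position 1)

After 1 step, the head is at position 1.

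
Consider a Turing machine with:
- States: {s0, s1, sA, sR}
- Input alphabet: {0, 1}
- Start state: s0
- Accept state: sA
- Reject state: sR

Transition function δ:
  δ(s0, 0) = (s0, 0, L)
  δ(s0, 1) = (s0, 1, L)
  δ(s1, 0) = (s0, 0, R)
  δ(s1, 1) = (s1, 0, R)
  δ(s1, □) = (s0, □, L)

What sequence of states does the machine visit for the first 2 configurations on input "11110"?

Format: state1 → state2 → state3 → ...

Execution trace:
Initial: [s0]11110
Step 1: δ(s0, 1) = (s0, 1, L) → [s0]□11110

No transition is defined for δ(s0, □). By convention the machine halts and rejects.

State sequence: s0 → s0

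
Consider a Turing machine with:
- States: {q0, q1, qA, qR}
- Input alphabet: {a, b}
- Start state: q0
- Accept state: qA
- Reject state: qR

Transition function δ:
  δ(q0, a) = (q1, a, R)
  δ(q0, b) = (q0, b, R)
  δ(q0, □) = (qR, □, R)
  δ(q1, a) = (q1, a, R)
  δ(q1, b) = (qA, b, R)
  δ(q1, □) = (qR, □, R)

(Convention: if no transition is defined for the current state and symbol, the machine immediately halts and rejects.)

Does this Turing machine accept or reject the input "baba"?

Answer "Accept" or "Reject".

Execution trace:
Initial: [q0]baba
Step 1: δ(q0, b) = (q0, b, R) → b[q0]aba
Step 2: δ(q0, a) = (q1, a, R) → ba[q1]ba
Step 3: δ(q1, b) = (qA, b, R) → bab[qA]a

The machine reaches the accept state qA and halts.

Answer: Accept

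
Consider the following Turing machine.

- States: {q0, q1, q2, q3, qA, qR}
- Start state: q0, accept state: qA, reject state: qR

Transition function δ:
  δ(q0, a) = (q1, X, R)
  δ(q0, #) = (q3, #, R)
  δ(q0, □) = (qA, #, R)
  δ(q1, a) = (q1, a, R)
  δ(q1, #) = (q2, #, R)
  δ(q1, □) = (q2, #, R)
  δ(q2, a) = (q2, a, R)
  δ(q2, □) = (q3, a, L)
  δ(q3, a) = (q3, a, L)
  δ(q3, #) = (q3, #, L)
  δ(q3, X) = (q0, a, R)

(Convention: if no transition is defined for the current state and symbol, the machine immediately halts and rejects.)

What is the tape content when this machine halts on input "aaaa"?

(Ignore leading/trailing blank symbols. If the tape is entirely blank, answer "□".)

Execution trace:
Initial: [q0]aaaa
Step 1: δ(q0, a) = (q1, X, R) → X[q1]aaa
Step 2: δ(q1, a) = (q1, a, R) → Xa[q1]aa
Step 3: δ(q1, a) = (q1, a, R) → Xaa[q1]a
Step 4: δ(q1, a) = (q1, a, R) → Xaaa[q1]□
Step 5: δ(q1, □) = (q2, #, R) → Xaaa#[q2]□
Step 6: δ(q2, □) = (q3, a, L) → Xaaa[q3]#a
Step 7: δ(q3, #) = (q3, #, L) → Xaa[q3]a#a
Step 8: δ(q3, a) = (q3, a, L) → Xa[q3]aa#a
Step 9: δ(q3, a) = (q3, a, L) → X[q3]aaa#a
Step 10: δ(q3, a) = (q3, a, L) → [q3]Xaaa#a
Step 11: δ(q3, X) = (q0, a, R) → a[q0]aaa#a
Step 12: δ(q0, a) = (q1, X, R) → aX[q1]aa#a
Step 13: δ(q1, a) = (q1, a, R) → aXa[q1]a#a
Step 14: δ(q1, a) = (q1, a, R) → aXaa[q1]#a
Step 15: δ(q1, #) = (q2, #, R) → aXaa#[q2]a
Step 16: δ(q2, a) = (q2, a, R) → aXaa#a[q2]□
Step 17: δ(q2, □) = (q3, a, L) → aXaa#[q3]aa
Step 18: δ(q3, a) = (q3, a, L) → aXaa[q3]#aa
Step 19: δ(q3, #) = (q3, #, L) → aXa[q3]a#aa
Step 20: δ(q3, a) = (q3, a, L) → aX[q3]aa#aa
Step 21: δ(q3, a) = (q3, a, L) → a[q3]Xaa#aa
Step 22: δ(q3, X) = (q0, a, R) → aa[q0]aa#aa
Step 23: δ(q0, a) = (q1, X, R) → aaX[q1]a#aa
Step 24: δ(q1, a) = (q1, a, R) → aaXa[q1]#aa
Step 25: δ(q1, #) = (q2, #, R) → aaXa#[q2]aa
Step 26: δ(q2, a) = (q2, a, R) → aaXa#a[q2]a
Step 27: δ(q2, a) = (q2, a, R) → aaXa#aa[q2]□
Step 28: δ(q2, □) = (q3, a, L) → aaXa#a[q3]aa
Step 29: δ(q3, a) = (q3, a, L) → aaXa#[q3]aaa
Step 30: δ(q3, a) = (q3, a, L) → aaXa[q3]#aaa
Step 31: δ(q3, #) = (q3, #, L) → aaX[q3]a#aaa
Step 32: δ(q3, a) = (q3, a, L) → aa[q3]Xa#aaa
Step 33: δ(q3, X) = (q0, a, R) → aaa[q0]a#aaa
Step 34: δ(q0, a) = (q1, X, R) → aaaX[q1]#aaa
Step 35: δ(q1, #) = (q2, #, R) → aaaX#[q2]aaa
Step 36: δ(q2, a) = (q2, a, R) → aaaX#a[q2]aa
Step 37: δ(q2, a) = (q2, a, R) → aaaX#aa[q2]a
Step 38: δ(q2, a) = (q2, a, R) → aaaX#aaa[q2]□
Step 39: δ(q2, □) = (q3, a, L) → aaaX#aa[q3]aa
Step 40: δ(q3, a) = (q3, a, L) → aaaX#a[q3]aaa
Step 41: δ(q3, a) = (q3, a, L) → aaaX#[q3]aaaa
Step 42: δ(q3, a) = (q3, a, L) → aaaX[q3]#aaaa
Step 43: δ(q3, #) = (q3, #, L) → aaa[q3]X#aaaa
Step 44: δ(q3, X) = (q0, a, R) → aaaa[q0]#aaaa
Step 45: δ(q0, #) = (q3, #, R) → aaaa#[q3]aaaa
Step 46: δ(q3, a) = (q3, a, L) → aaaa[q3]#aaaa
Step 47: δ(q3, #) = (q3, #, L) → aaa[q3]a#aaaa
Step 48: δ(q3, a) = (q3, a, L) → aa[q3]aa#aaaa
Step 49: δ(q3, a) = (q3, a, L) → a[q3]aaa#aaaa
Step 50: δ(q3, a) = (q3, a, L) → [q3]aaaa#aaaa
Step 51: δ(q3, a) = (q3, a, L) → [q3]□aaaa#aaaa

No transition is defined for δ(q3, □). By convention the machine halts and rejects.

Final tape (ignoring leading/trailing blanks): aaaa#aaaa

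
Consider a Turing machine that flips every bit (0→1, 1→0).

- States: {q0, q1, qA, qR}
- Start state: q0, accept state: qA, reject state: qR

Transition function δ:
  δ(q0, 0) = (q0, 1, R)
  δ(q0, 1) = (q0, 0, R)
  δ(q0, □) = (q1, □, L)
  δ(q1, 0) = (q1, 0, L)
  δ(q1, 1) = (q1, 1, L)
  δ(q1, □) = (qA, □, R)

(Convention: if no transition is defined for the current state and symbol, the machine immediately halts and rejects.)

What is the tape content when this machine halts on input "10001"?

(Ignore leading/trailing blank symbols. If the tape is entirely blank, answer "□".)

Execution trace:
Initial: [q0]10001
Step 1: δ(q0, 1) = (q0, 0, R) → 0[q0]0001
Step 2: δ(q0, 0) = (q0, 1, R) → 01[q0]001
Step 3: δ(q0, 0) = (q0, 1, R) → 011[q0]01
Step 4: δ(q0, 0) = (q0, 1, R) → 0111[q0]1
Step 5: δ(q0, 1) = (q0, 0, R) → 01110[q0]□
Step 6: δ(q0, □) = (q1, □, L) → 0111[q1]0□
Step 7: δ(q1, 0) = (q1, 0, L) → 011[q1]10□
Step 8: δ(q1, 1) = (q1, 1, L) → 01[q1]110□
Step 9: δ(q1, 1) = (q1, 1, L) → 0[q1]1110□
Step 10: δ(q1, 1) = (q1, 1, L) → [q1]01110□
Step 11: δ(q1, 0) = (q1, 0, L) → [q1]□01110□
Step 12: δ(q1, □) = (qA, □, R) → □[qA]01110□

The machine reaches the accept state qA and halts.

Final tape (ignoring leading/trailing blanks): 01110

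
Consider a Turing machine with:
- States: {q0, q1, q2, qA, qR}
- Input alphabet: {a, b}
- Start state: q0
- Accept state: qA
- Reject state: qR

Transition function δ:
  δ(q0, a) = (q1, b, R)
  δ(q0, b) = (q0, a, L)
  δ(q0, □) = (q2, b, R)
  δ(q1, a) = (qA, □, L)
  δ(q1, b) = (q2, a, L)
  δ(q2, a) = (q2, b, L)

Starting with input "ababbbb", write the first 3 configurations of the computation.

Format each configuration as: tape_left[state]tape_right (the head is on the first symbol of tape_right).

Transitions applied:
Step 1: δ(q0, a) = (q1, b, R)
Step 2: δ(q1, b) = (q2, a, L)

The first 3 configurations are:
[q0]ababbbb ⊢ b[q1]babbbb ⊢ [q2]baabbbb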